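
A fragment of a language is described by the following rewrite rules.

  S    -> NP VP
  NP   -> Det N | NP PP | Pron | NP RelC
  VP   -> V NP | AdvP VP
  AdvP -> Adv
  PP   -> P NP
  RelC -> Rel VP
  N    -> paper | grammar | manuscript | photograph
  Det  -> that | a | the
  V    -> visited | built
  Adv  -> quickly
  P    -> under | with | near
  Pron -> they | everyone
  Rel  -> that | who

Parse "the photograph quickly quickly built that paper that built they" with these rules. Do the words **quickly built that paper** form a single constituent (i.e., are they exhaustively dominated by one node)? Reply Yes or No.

No

[S [NP [Det the] [N photograph]] [VP [AdvP [Adv quickly]] [VP [AdvP [Adv quickly]] [VP [V built] [NP [NP [Det that] [N paper]] [RelC [Rel that] [VP [V built] [NP [Pron they]]]]]]]]]
The smallest constituent containing 'quickly built that paper' is the VP spanning 'quickly built that paper that built they'; no single node in the tree dominates exactly the given words.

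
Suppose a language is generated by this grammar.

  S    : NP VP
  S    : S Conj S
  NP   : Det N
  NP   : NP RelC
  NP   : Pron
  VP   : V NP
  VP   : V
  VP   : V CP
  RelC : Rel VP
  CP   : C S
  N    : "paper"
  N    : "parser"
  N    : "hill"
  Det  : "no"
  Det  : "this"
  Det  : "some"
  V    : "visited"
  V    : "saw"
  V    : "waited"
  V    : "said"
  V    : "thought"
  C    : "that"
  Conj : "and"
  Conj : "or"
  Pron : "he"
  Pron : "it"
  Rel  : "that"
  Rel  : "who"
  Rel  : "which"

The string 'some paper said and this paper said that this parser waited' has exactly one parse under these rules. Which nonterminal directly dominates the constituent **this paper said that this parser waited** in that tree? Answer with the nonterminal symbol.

S
  S
    NP
      Det: some
      N: paper
    VP
      V: said
  Conj: and
  S
    NP
      Det: this
      N: paper
    VP
      V: said
      CP
        C: that
        S
          NP
            Det: this
            N: parser
          VP
            V: waited
The span 'this paper said that this parser waited' is the S node built by S → NP VP.
Its mother is the S built by S → S Conj S.

S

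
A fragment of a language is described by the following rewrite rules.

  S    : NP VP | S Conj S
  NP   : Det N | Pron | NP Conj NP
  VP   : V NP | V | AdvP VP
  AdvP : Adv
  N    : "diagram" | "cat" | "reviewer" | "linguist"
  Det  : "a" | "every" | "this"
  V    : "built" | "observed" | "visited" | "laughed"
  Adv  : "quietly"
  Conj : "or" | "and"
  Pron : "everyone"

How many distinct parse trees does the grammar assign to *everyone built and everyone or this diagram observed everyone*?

1

[S [S [NP [Pron everyone]] [VP [V built]]] [Conj and] [S [NP [NP [Pron everyone]] [Conj or] [NP [Det this] [N diagram]]] [VP [V observed] [NP [Pron everyone]]]]]
No rule offers an alternative attachment or grouping for any span, so this is the only derivation.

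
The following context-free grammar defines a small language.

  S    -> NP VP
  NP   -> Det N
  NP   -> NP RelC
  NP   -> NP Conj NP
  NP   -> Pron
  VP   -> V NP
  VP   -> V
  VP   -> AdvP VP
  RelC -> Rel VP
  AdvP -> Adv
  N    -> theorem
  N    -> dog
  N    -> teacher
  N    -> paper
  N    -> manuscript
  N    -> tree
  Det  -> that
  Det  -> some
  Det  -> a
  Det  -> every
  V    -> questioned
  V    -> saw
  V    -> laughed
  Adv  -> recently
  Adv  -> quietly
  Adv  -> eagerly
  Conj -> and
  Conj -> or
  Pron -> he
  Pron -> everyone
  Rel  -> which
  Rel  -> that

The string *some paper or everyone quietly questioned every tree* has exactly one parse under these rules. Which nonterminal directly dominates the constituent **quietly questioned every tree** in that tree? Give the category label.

S
  NP
    NP
      Det: some
      N: paper
    Conj: or
    NP
      Pron: everyone
  VP
    AdvP
      Adv: quietly
    VP
      V: questioned
      NP
        Det: every
        N: tree
The span 'quietly questioned every tree' is the VP node built by VP → AdvP VP.
Its mother is the S built by S → NP VP.

S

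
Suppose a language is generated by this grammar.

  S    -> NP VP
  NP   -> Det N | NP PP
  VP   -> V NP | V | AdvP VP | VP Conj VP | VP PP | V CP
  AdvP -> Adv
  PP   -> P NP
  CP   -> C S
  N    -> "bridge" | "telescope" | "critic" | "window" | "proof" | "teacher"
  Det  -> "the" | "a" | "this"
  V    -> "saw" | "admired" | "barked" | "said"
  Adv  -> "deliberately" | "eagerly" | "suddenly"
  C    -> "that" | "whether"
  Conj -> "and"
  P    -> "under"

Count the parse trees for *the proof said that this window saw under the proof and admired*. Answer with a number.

Two of the 3 distinct bracketings:
[S [NP [Det the] [N proof]] [VP [VP [VP [V said] [CP [C that] [S [NP [Det this] [N window]] [VP [V saw]]]]] [PP [P under] [NP [Det the] [N proof]]]] [Conj and] [VP [V admired]]]]
[S [NP [Det the] [N proof]] [VP [VP [V said] [CP [C that] [S [NP [Det this] [N window]] [VP [VP [V saw]] [PP [P under] [NP [Det the] [N proof]]]]]]] [Conj and] [VP [V admired]]]]
The trees differ in how a recursive rule is bracketed over the same span.

3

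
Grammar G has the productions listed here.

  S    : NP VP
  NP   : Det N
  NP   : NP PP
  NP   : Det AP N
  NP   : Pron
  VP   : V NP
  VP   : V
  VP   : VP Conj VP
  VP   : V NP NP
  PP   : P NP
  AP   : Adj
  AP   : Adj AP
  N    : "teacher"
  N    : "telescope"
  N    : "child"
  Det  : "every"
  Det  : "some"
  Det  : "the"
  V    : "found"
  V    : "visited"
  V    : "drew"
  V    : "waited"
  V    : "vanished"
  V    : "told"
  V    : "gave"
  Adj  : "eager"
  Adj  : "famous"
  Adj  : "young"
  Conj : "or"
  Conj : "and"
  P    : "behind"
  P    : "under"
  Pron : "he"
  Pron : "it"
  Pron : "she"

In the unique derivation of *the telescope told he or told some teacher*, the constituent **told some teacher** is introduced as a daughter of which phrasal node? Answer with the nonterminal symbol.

VP

[S [NP [Det the] [N telescope]] [VP [VP [V told] [NP [Pron he]]] [Conj or] [VP [V told] [NP [Det some] [N teacher]]]]]
The span 'told some teacher' is the VP node built by VP → V NP.
Its mother is the VP built by VP → VP Conj VP.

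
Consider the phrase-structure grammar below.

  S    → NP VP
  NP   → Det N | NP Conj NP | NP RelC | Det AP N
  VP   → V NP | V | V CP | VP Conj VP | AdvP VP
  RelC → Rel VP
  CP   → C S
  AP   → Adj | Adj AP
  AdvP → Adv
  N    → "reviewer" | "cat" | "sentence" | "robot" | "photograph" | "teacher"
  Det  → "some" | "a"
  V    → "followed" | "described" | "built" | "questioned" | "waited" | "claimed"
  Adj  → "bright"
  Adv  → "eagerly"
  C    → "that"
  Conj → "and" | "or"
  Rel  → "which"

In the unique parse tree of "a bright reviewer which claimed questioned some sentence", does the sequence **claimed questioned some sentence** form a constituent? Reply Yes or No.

[S [NP [NP [Det a] [AP [Adj bright]] [N reviewer]] [RelC [Rel which] [VP [V claimed]]]] [VP [V questioned] [NP [Det some] [N sentence]]]]
The smallest constituent containing 'claimed questioned some sentence' is the S spanning 'a bright reviewer which claimed questioned some sentence'; no single node in the tree dominates exactly the given words.

No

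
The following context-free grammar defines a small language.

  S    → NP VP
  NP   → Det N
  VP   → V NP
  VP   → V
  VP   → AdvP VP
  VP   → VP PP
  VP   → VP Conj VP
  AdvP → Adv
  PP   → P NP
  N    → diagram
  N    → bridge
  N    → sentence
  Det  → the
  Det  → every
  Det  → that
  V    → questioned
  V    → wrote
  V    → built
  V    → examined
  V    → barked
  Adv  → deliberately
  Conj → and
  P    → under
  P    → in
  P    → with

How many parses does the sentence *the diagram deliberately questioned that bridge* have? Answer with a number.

[S [NP [Det the] [N diagram]] [VP [AdvP [Adv deliberately]] [VP [V questioned] [NP [Det that] [N bridge]]]]]
No rule offers an alternative attachment or grouping for any span, so this is the only derivation.

1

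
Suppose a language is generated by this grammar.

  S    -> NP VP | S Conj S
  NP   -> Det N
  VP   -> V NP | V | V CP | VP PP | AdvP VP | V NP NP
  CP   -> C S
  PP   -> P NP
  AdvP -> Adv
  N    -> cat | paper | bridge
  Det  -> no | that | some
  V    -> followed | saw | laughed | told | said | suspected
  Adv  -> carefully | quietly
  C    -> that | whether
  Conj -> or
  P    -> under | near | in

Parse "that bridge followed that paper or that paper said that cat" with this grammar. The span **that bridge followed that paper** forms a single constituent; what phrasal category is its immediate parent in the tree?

[S [S [NP [Det that] [N bridge]] [VP [V followed] [NP [Det that] [N paper]]]] [Conj or] [S [NP [Det that] [N paper]] [VP [V said] [NP [Det that] [N cat]]]]]
The span 'that bridge followed that paper' is the S node built by S → NP VP.
Its mother is the S built by S → S Conj S.

S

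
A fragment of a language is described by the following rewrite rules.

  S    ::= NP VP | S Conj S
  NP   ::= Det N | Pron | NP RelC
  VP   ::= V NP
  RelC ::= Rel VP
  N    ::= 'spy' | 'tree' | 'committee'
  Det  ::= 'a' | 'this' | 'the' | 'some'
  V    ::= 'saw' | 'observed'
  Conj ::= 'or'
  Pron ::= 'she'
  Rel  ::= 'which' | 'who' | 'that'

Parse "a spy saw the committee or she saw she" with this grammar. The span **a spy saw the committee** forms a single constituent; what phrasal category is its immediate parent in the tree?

S
  S
    NP
      Det: a
      N: spy
    VP
      V: saw
      NP
        Det: the
        N: committee
  Conj: or
  S
    NP
      Pron: she
    VP
      V: saw
      NP
        Pron: she
The span 'a spy saw the committee' is the S node built by S → NP VP.
Its mother is the S built by S → S Conj S.

S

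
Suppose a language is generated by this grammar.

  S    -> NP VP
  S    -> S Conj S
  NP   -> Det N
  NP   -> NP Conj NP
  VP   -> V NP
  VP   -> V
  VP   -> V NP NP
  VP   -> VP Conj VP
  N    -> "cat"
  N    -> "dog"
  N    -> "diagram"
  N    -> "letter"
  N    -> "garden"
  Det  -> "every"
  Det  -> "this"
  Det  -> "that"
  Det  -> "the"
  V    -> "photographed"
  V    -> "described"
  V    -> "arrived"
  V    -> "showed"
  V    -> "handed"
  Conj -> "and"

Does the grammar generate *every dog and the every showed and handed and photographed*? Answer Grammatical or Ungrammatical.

Ungrammatical

A Det word can never sit immediately before a Det word in any string this grammar generates, so the substring 'the every' rules out a derivation.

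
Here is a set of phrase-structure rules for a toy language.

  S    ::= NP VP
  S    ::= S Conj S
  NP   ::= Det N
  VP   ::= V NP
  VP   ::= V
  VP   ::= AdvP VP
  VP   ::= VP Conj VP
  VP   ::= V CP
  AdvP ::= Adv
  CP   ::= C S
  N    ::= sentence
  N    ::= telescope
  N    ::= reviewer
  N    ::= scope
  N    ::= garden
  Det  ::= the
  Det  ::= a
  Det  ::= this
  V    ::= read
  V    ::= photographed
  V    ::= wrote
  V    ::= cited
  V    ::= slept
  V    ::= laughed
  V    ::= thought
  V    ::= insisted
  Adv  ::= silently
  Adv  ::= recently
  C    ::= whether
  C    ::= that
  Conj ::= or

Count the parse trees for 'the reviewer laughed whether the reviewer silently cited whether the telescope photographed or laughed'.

Two of the 4 distinct bracketings:
[S [NP [Det the] [N reviewer]] [VP [VP [V laughed] [CP [C whether] [S [NP [Det the] [N reviewer]] [VP [AdvP [Adv silently]] [VP [V cited] [CP [C whether] [S [NP [Det the] [N telescope]] [VP [V photographed]]]]]]]]] [Conj or] [VP [V laughed]]]]
[S [NP [Det the] [N reviewer]] [VP [V laughed] [CP [C whether] [S [NP [Det the] [N reviewer]] [VP [AdvP [Adv silently]] [VP [VP [V cited] [CP [C whether] [S [NP [Det the] [N telescope]] [VP [V photographed]]]]] [Conj or] [VP [V laughed]]]]]]]]
The trees differ in how a recursive rule is bracketed over the same span.

4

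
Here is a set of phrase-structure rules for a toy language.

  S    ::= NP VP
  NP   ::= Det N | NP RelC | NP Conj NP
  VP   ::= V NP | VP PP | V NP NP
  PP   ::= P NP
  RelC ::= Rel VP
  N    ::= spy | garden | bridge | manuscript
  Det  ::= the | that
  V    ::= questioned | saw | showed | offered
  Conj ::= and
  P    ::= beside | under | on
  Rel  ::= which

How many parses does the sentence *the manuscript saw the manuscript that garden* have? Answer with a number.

1

[S [NP [Det the] [N manuscript]] [VP [V saw] [NP [Det the] [N manuscript]] [NP [Det that] [N garden]]]]
No rule offers an alternative attachment or grouping for any span, so this is the only derivation.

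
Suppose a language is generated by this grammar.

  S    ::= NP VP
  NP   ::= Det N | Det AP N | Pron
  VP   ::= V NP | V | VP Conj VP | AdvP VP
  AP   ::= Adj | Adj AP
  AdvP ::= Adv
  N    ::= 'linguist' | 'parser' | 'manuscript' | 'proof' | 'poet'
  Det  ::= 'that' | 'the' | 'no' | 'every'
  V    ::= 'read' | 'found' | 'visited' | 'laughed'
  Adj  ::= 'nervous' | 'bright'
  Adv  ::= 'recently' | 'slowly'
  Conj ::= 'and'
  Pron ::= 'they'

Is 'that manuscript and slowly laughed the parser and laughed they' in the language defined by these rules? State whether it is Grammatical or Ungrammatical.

Ungrammatical

For S → NP VP, the only prefix that parses as NP is 'that manuscript', but the remainder 'and slowly laughed the parser and laughed they' is not a VP under these rules.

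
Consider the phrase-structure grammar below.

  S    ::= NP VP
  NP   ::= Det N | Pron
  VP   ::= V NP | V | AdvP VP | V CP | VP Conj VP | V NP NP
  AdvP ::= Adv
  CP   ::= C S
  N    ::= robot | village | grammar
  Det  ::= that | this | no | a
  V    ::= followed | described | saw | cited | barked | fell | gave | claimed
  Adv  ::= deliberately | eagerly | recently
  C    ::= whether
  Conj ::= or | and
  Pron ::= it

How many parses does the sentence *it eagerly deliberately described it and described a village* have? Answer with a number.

3

Two of the 3 distinct bracketings:
[S [NP [Pron it]] [VP [AdvP [Adv eagerly]] [VP [AdvP [Adv deliberately]] [VP [VP [V described] [NP [Pron it]]] [Conj and] [VP [V described] [NP [Det a] [N village]]]]]]]
[S [NP [Pron it]] [VP [AdvP [Adv eagerly]] [VP [VP [AdvP [Adv deliberately]] [VP [V described] [NP [Pron it]]]] [Conj and] [VP [V described] [NP [Det a] [N village]]]]]]
The trees differ in how a recursive rule is bracketed over the same span.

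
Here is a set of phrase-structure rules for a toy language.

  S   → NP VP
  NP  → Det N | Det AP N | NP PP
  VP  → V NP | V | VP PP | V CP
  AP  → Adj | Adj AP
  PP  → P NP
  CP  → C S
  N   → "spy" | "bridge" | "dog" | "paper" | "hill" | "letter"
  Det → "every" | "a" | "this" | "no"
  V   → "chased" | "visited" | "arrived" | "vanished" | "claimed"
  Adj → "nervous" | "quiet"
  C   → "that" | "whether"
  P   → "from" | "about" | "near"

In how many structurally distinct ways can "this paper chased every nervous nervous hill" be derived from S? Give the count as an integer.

1

[S [NP [Det this] [N paper]] [VP [V chased] [NP [Det every] [AP [Adj nervous] [AP [Adj nervous]]] [N hill]]]]
No rule offers an alternative attachment or grouping for any span, so this is the only derivation.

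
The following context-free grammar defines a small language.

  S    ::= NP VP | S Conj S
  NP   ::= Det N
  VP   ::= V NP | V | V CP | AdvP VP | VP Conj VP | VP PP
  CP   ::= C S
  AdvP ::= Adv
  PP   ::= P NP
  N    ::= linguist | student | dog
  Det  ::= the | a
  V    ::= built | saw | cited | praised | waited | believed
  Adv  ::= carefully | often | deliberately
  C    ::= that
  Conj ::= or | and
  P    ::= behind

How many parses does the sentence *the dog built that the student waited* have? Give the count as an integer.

1

[S [NP [Det the] [N dog]] [VP [V built] [CP [C that] [S [NP [Det the] [N student]] [VP [V waited]]]]]]
No rule offers an alternative attachment or grouping for any span, so this is the only derivation.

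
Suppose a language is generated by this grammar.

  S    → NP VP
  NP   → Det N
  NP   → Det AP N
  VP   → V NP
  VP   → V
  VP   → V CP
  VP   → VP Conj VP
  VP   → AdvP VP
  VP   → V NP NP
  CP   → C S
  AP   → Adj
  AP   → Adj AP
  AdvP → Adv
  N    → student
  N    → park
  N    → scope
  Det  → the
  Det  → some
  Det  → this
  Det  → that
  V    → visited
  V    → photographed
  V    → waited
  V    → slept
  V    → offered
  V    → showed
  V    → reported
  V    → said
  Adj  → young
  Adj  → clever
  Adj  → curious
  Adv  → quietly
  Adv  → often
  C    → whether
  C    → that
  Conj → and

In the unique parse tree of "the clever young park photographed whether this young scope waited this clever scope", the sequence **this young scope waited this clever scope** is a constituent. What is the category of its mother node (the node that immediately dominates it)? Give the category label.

S
  NP
    Det: the
    AP
      Adj: clever
      AP
        Adj: young
    N: park
  VP
    V: photographed
    CP
      C: whether
      S
        NP
          Det: this
          AP
            Adj: young
          N: scope
        VP
          V: waited
          NP
            Det: this
            AP
              Adj: clever
            N: scope
The span 'this young scope waited this clever scope' is the S node built by S → NP VP.
Its mother is the CP built by CP → C S.

CP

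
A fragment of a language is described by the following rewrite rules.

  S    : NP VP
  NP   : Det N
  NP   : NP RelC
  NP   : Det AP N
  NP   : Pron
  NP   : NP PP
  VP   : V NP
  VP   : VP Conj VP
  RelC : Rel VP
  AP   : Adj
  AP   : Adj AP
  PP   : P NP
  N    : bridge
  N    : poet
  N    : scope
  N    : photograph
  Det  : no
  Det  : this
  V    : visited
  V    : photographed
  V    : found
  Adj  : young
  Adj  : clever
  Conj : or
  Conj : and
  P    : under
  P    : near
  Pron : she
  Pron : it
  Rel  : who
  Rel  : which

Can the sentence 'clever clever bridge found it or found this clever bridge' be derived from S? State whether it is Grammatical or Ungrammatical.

For S → NP VP, no prefix of the string parses as an NP.

Ungrammatical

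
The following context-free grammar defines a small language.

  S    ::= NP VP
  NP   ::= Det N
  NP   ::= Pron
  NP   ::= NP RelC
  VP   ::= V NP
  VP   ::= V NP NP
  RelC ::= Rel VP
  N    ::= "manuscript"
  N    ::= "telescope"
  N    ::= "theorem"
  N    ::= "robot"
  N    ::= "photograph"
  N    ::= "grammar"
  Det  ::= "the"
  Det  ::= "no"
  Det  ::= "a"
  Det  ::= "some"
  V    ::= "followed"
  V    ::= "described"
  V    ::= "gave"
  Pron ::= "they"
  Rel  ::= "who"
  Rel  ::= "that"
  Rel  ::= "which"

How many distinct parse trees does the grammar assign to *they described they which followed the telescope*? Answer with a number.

1

[S [NP [Pron they]] [VP [V described] [NP [NP [Pron they]] [RelC [Rel which] [VP [V followed] [NP [Det the] [N telescope]]]]]]]
No rule offers an alternative attachment or grouping for any span, so this is the only derivation.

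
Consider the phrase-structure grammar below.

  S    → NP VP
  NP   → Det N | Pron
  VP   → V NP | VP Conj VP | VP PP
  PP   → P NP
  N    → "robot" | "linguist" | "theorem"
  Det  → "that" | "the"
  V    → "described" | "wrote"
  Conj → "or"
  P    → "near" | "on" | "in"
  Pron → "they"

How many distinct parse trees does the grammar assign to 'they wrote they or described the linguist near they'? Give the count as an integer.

The two bracketings:
[S [NP [Pron they]] [VP [VP [V wrote] [NP [Pron they]]] [Conj or] [VP [VP [V described] [NP [Det the] [N linguist]]] [PP [P near] [NP [Pron they]]]]]]
[S [NP [Pron they]] [VP [VP [VP [V wrote] [NP [Pron they]]] [Conj or] [VP [V described] [NP [Det the] [N linguist]]]] [PP [P near] [NP [Pron they]]]]]
The trees differ in how a recursive rule is bracketed over the same span.

2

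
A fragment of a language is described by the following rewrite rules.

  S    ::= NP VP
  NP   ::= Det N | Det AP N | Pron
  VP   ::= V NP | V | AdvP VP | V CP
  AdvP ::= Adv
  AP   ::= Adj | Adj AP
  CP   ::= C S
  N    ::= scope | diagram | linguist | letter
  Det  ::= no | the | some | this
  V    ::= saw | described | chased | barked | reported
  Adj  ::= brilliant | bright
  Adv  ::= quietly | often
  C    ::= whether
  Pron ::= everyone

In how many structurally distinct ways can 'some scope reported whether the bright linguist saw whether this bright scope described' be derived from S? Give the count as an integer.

[S [NP [Det some] [N scope]] [VP [V reported] [CP [C whether] [S [NP [Det the] [AP [Adj bright]] [N linguist]] [VP [V saw] [CP [C whether] [S [NP [Det this] [AP [Adj bright]] [N scope]] [VP [V described]]]]]]]]]
No rule offers an alternative attachment or grouping for any span, so this is the only derivation.

1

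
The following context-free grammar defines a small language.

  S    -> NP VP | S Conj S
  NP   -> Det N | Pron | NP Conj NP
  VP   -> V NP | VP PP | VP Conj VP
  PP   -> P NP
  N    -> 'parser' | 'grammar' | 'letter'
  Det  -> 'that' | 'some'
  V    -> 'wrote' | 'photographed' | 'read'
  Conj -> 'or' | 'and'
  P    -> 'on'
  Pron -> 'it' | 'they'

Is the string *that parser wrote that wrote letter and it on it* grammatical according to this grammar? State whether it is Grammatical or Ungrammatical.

A Det word can never sit immediately before a V word in any string this grammar generates, so the substring 'that wrote' rules out a derivation.

Ungrammatical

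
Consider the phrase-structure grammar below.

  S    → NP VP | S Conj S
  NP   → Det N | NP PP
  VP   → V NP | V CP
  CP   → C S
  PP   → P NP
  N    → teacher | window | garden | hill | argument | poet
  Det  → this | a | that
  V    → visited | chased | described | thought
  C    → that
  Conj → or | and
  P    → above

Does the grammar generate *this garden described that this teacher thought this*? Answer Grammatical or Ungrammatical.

For S → NP VP, the only prefix that parses as NP is 'this garden', but the remainder 'described that this teacher thought this' is not a VP under these rules. The alternative S rule S → S Conj S likewise has no satisfying split.

Ungrammatical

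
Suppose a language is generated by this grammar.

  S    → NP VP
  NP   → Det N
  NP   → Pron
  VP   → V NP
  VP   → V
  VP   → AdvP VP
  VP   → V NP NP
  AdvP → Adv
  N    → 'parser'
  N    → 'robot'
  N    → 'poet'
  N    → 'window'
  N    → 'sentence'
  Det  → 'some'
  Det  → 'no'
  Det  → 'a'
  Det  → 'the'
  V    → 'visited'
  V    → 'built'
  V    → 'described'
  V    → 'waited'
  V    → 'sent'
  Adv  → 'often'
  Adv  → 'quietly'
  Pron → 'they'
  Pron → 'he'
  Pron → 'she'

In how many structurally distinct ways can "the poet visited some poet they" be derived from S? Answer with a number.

[S [NP [Det the] [N poet]] [VP [V visited] [NP [Det some] [N poet]] [NP [Pron they]]]]
No rule offers an alternative attachment or grouping for any span, so this is the only derivation.

1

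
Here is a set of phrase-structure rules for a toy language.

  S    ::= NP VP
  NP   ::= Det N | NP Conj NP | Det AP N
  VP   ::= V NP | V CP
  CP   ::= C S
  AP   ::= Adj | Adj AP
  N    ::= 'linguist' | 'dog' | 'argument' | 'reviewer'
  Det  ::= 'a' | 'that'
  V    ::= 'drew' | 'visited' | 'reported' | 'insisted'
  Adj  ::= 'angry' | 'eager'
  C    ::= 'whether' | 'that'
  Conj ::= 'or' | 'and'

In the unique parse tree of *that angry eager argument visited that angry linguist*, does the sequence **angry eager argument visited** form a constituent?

[S [NP [Det that] [AP [Adj angry] [AP [Adj eager]]] [N argument]] [VP [V visited] [NP [Det that] [AP [Adj angry]] [N linguist]]]]
The smallest constituent containing 'angry eager argument visited' is the S spanning 'that angry eager argument visited that angry linguist'; no single node in the tree dominates exactly the given words.

No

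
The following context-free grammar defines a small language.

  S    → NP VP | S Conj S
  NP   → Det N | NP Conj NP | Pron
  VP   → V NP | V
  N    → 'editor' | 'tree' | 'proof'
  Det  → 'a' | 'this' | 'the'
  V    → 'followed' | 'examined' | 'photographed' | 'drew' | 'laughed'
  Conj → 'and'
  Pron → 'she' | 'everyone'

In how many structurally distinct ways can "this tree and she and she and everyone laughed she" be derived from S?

Two of the 5 distinct bracketings:
[S [NP [NP [Det this] [N tree]] [Conj and] [NP [NP [Pron she]] [Conj and] [NP [NP [Pron she]] [Conj and] [NP [Pron everyone]]]]] [VP [V laughed] [NP [Pron she]]]]
[S [NP [NP [Det this] [N tree]] [Conj and] [NP [NP [NP [Pron she]] [Conj and] [NP [Pron she]]] [Conj and] [NP [Pron everyone]]]] [VP [V laughed] [NP [Pron she]]]]
The trees differ in how a recursive rule is bracketed over the same span.

5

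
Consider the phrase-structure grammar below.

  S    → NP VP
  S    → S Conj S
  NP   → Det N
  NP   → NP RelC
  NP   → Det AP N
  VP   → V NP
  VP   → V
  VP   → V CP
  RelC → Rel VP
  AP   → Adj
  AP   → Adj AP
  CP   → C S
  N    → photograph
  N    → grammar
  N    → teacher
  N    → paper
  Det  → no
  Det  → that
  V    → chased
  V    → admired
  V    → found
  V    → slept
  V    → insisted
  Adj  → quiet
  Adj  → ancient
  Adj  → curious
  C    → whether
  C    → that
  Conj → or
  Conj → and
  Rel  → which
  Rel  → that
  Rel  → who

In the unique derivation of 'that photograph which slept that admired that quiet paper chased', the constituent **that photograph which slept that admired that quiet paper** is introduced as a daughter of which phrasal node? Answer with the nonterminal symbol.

[S [NP [NP [NP [Det that] [N photograph]] [RelC [Rel which] [VP [V slept]]]] [RelC [Rel that] [VP [V admired] [NP [Det that] [AP [Adj quiet]] [N paper]]]]] [VP [V chased]]]
The span 'that photograph which slept that admired that quiet paper' is the NP node built by NP → NP RelC.
Its mother is the S built by S → NP VP.

S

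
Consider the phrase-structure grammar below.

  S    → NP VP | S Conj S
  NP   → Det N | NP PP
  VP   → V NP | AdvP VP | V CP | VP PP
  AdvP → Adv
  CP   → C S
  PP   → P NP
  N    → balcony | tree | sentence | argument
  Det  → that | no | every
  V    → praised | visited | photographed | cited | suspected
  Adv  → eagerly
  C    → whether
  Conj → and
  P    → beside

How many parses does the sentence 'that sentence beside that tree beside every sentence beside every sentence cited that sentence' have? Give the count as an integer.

Two of the 5 distinct bracketings:
[S [NP [NP [Det that] [N sentence]] [PP [P beside] [NP [NP [Det that] [N tree]] [PP [P beside] [NP [NP [Det every] [N sentence]] [PP [P beside] [NP [Det every] [N sentence]]]]]]]] [VP [V cited] [NP [Det that] [N sentence]]]]
[S [NP [NP [Det that] [N sentence]] [PP [P beside] [NP [NP [NP [Det that] [N tree]] [PP [P beside] [NP [Det every] [N sentence]]]] [PP [P beside] [NP [Det every] [N sentence]]]]]] [VP [V cited] [NP [Det that] [N sentence]]]]
The trees differ in how a recursive rule is bracketed over the same span.

5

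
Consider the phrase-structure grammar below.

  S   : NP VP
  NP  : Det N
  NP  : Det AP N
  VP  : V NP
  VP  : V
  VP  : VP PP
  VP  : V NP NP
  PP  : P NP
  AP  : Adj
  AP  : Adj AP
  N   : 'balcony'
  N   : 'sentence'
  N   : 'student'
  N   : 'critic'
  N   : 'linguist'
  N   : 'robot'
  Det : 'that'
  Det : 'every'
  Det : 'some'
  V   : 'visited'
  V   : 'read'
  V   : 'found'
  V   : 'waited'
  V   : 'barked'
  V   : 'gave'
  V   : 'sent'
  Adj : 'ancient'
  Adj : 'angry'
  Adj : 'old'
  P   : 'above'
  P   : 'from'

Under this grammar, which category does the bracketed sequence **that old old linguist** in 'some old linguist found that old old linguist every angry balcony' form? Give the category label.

NP

S
  NP
    Det: some
    AP
      Adj: old
    N: linguist
  VP
    V: found
    NP
      Det: that
      AP
        Adj: old
        AP
          Adj: old
      N: linguist
    NP
      Det: every
      AP
        Adj: angry
      N: balcony
The span 'that old old linguist' is the NP node built by NP → Det AP N.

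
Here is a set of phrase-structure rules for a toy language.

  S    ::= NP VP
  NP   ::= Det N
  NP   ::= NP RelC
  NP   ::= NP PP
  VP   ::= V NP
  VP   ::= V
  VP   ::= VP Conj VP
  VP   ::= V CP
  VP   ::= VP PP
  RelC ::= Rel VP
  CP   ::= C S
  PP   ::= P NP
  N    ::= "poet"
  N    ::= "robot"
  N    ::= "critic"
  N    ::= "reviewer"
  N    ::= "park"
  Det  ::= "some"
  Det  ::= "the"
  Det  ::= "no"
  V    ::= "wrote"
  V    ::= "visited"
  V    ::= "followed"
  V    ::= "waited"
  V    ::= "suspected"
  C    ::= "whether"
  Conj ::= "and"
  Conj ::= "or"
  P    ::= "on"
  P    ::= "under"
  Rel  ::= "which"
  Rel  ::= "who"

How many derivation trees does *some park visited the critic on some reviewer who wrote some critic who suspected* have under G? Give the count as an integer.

7

Two of the 7 distinct bracketings:
[S [NP [Det some] [N park]] [VP [V visited] [NP [NP [NP [Det the] [N critic]] [PP [P on] [NP [Det some] [N reviewer]]]] [RelC [Rel who] [VP [V wrote] [NP [NP [Det some] [N critic]] [RelC [Rel who] [VP [V suspected]]]]]]]]]
[S [NP [Det some] [N park]] [VP [V visited] [NP [NP [NP [NP [Det the] [N critic]] [PP [P on] [NP [Det some] [N reviewer]]]] [RelC [Rel who] [VP [V wrote] [NP [Det some] [N critic]]]]] [RelC [Rel who] [VP [V suspected]]]]]]
The trees differ in how a recursive rule is bracketed over the same span.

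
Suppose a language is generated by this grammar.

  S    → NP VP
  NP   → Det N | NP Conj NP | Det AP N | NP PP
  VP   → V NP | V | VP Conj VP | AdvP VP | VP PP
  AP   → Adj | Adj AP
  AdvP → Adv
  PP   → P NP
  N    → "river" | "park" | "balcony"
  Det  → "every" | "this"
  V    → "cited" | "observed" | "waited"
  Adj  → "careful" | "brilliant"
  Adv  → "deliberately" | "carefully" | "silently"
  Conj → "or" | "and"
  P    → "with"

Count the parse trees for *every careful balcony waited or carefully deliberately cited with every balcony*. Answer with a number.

Two of the 4 distinct bracketings:
[S [NP [Det every] [AP [Adj careful]] [N balcony]] [VP [VP [V waited]] [Conj or] [VP [AdvP [Adv carefully]] [VP [AdvP [Adv deliberately]] [VP [VP [V cited]] [PP [P with] [NP [Det every] [N balcony]]]]]]]]
[S [NP [Det every] [AP [Adj careful]] [N balcony]] [VP [VP [V waited]] [Conj or] [VP [AdvP [Adv carefully]] [VP [VP [AdvP [Adv deliberately]] [VP [V cited]]] [PP [P with] [NP [Det every] [N balcony]]]]]]]
The trees differ in how a recursive rule is bracketed over the same span.

4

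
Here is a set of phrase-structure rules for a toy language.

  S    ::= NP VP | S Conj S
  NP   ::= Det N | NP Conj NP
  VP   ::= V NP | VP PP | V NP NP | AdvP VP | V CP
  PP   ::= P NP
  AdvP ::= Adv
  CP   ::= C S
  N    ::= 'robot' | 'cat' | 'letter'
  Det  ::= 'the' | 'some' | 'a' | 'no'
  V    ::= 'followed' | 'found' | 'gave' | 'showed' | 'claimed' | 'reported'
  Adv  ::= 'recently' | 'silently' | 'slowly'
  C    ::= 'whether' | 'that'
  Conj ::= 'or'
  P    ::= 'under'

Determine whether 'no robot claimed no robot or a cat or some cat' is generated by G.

S
  NP
    Det: no
    N: robot
  VP
    V: claimed
    NP
      NP
        Det: no
        N: robot
      Conj: or
      NP
        NP
          Det: a
          N: cat
        Conj: or
        NP
          Det: some
          N: cat
The bracketing above is licensed at every node by one of the given productions, with S at the root.

Grammatical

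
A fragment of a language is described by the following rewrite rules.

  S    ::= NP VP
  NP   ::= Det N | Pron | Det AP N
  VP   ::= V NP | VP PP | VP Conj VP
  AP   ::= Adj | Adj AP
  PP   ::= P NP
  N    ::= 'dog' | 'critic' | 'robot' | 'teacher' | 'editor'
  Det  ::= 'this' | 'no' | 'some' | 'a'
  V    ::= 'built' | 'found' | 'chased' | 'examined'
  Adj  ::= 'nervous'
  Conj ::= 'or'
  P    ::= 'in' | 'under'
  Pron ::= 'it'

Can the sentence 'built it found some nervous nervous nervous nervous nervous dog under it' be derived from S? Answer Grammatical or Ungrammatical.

For S → NP VP, no prefix of the string parses as an NP.

Ungrammatical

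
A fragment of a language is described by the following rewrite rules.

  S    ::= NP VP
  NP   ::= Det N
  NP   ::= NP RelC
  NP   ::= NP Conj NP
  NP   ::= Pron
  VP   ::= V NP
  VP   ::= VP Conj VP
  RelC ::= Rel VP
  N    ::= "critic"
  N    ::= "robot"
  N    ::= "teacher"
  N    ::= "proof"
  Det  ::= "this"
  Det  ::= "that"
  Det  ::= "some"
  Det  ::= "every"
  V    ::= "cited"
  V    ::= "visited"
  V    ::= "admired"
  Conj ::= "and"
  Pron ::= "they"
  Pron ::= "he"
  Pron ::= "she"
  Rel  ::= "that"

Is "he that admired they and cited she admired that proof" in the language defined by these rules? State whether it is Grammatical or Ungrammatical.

S
  NP
    NP
      Pron: he
    RelC
      Rel: that
      VP
        VP
          V: admired
          NP
            Pron: they
        Conj: and
        VP
          V: cited
          NP
            Pron: she
  VP
    V: admired
    NP
      Det: that
      N: proof
Each bracket corresponds to one application of a listed rule, so the string is derivable from S.

Grammatical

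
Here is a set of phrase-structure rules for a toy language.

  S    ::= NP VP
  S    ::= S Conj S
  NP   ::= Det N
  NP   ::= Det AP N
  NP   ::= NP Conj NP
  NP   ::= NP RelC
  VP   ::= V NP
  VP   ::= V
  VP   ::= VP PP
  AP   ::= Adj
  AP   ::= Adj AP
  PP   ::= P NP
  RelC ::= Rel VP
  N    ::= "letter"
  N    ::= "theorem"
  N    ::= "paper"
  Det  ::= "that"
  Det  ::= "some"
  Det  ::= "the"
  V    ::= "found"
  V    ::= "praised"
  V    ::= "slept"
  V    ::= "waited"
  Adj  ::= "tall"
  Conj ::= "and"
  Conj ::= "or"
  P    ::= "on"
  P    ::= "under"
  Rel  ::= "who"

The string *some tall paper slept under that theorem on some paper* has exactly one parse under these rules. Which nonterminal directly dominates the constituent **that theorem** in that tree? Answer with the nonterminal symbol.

S
  NP
    Det: some
    AP
      Adj: tall
    N: paper
  VP
    VP
      VP
        V: slept
      PP
        P: under
        NP
          Det: that
          N: theorem
    PP
      P: on
      NP
        Det: some
        N: paper
The span 'that theorem' is the NP node built by NP → Det N.
Its mother is the PP built by PP → P NP.

PP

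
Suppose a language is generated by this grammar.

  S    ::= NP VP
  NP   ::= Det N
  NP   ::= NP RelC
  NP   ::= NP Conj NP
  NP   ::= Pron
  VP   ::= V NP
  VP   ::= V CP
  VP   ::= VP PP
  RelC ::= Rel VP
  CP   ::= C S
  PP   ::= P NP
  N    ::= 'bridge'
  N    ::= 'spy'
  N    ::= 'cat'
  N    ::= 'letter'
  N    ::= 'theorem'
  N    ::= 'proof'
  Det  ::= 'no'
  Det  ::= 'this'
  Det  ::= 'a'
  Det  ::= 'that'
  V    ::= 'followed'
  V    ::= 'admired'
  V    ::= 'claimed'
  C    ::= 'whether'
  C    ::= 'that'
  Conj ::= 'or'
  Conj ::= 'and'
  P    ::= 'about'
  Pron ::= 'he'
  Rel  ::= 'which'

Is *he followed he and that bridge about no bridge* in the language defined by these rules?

Grammatical

S
  NP
    Pron: he
  VP
    VP
      V: followed
      NP
        NP
          Pron: he
        Conj: and
        NP
          Det: that
          N: bridge
    PP
      P: about
      NP
        Det: no
        N: bridge
Every word is introduced by a lexical rule and the phrasal rules combine the resulting categories into a single S.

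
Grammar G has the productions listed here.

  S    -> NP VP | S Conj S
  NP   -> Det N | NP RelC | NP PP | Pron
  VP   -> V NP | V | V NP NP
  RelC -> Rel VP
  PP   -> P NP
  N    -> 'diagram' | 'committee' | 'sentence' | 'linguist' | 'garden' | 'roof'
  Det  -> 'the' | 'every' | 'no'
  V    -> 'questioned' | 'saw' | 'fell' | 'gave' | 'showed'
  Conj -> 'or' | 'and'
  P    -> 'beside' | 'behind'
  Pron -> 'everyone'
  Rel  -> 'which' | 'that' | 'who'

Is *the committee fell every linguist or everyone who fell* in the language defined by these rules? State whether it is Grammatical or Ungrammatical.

Ungrammatical

For S → NP VP, the only prefix that parses as NP is 'the committee', but the remainder 'fell every linguist or everyone who fell' is not a VP under these rules. The alternative S rule S → S Conj S likewise has no satisfying split.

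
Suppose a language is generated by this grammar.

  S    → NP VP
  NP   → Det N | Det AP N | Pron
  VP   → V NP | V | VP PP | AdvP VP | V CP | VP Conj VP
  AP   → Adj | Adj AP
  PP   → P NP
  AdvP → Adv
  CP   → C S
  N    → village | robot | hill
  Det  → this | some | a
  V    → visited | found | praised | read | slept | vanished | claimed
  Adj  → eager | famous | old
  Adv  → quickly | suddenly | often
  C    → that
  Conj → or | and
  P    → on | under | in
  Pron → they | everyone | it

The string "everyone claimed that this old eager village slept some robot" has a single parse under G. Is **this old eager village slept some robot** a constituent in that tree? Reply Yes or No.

Yes

[S [NP [Pron everyone]] [VP [V claimed] [CP [C that] [S [NP [Det this] [AP [Adj old] [AP [Adj eager]]] [N village]] [VP [V slept] [NP [Det some] [N robot]]]]]]]
The words 'this old eager village slept some robot' are exhaustively dominated by a single S node (built by S → NP VP), so they form a constituent.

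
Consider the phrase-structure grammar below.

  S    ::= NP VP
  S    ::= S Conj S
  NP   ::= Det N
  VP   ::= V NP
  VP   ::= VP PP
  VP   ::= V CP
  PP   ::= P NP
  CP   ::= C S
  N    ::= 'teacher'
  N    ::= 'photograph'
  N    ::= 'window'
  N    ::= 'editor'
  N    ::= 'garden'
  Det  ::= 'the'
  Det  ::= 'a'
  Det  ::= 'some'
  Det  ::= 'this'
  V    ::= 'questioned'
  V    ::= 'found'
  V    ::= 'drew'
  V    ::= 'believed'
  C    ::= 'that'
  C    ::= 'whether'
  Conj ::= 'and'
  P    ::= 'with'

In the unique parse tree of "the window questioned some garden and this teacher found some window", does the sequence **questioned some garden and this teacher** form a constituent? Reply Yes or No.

[S [S [NP [Det the] [N window]] [VP [V questioned] [NP [Det some] [N garden]]]] [Conj and] [S [NP [Det this] [N teacher]] [VP [V found] [NP [Det some] [N window]]]]]
The smallest constituent containing 'questioned some garden and this teacher' is the S spanning 'the window questioned some garden and this teacher found some window'; no single node in the tree dominates exactly the given words.

No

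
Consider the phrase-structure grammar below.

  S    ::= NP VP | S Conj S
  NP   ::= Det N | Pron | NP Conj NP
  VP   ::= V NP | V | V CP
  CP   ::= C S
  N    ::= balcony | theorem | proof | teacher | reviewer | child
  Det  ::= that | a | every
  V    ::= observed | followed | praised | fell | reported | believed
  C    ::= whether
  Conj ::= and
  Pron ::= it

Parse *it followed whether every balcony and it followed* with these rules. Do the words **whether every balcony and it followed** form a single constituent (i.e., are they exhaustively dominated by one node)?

Yes

[S [NP [Pron it]] [VP [V followed] [CP [C whether] [S [NP [NP [Det every] [N balcony]] [Conj and] [NP [Pron it]]] [VP [V followed]]]]]]
The words 'whether every balcony and it followed' are exhaustively dominated by a single CP node (built by CP → C S), so they form a constituent.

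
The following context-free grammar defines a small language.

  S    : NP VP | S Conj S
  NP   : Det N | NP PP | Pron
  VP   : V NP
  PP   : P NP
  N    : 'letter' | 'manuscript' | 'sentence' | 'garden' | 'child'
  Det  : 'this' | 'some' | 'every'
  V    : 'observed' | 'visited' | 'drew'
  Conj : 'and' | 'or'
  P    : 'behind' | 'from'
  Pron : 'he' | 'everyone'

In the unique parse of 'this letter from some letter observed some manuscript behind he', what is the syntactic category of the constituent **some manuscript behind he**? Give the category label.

NP

[S [NP [NP [Det this] [N letter]] [PP [P from] [NP [Det some] [N letter]]]] [VP [V observed] [NP [NP [Det some] [N manuscript]] [PP [P behind] [NP [Pron he]]]]]]
The span 'some manuscript behind he' is the NP node built by NP → NP PP.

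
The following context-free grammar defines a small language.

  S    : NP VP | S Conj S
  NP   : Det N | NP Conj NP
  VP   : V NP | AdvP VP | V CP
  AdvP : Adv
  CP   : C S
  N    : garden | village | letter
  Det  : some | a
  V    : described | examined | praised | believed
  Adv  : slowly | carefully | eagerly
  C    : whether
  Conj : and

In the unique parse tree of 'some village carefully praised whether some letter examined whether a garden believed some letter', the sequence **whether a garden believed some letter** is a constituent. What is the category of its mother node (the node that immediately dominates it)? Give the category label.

S
  NP
    Det: some
    N: village
  VP
    AdvP
      Adv: carefully
    VP
      V: praised
      CP
        C: whether
        S
          NP
            Det: some
            N: letter
          VP
            V: examined
            CP
              C: whether
              S
                NP
                  Det: a
                  N: garden
                VP
                  V: believed
                  NP
                    Det: some
                    N: letter
The span 'whether a garden believed some letter' is the CP node built by CP → C S.
Its mother is the VP built by VP → V CP.

VP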